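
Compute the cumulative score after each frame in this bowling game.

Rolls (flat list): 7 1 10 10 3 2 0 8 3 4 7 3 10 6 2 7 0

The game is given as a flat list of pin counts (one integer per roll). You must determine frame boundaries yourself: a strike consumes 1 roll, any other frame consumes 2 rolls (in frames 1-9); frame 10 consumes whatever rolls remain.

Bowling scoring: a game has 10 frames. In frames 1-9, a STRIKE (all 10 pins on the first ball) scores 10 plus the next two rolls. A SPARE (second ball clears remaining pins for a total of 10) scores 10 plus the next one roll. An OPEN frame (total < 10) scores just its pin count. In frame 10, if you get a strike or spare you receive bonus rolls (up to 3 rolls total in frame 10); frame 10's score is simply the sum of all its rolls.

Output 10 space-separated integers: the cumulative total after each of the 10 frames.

Frame 1: OPEN (7+1=8). Cumulative: 8
Frame 2: STRIKE. 10 + next two rolls (10+3) = 23. Cumulative: 31
Frame 3: STRIKE. 10 + next two rolls (3+2) = 15. Cumulative: 46
Frame 4: OPEN (3+2=5). Cumulative: 51
Frame 5: OPEN (0+8=8). Cumulative: 59
Frame 6: OPEN (3+4=7). Cumulative: 66
Frame 7: SPARE (7+3=10). 10 + next roll (10) = 20. Cumulative: 86
Frame 8: STRIKE. 10 + next two rolls (6+2) = 18. Cumulative: 104
Frame 9: OPEN (6+2=8). Cumulative: 112
Frame 10: OPEN. Sum of all frame-10 rolls (7+0) = 7. Cumulative: 119

Answer: 8 31 46 51 59 66 86 104 112 119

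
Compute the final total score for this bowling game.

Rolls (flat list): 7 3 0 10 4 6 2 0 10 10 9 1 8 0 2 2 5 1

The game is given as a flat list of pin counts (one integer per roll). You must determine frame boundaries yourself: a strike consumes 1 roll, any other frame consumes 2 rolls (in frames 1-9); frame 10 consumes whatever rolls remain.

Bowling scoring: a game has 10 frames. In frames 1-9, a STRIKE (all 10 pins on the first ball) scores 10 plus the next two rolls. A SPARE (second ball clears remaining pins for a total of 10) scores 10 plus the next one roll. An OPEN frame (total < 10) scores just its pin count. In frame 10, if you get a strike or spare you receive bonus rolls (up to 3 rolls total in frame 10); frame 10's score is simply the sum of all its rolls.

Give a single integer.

Frame 1: SPARE (7+3=10). 10 + next roll (0) = 10. Cumulative: 10
Frame 2: SPARE (0+10=10). 10 + next roll (4) = 14. Cumulative: 24
Frame 3: SPARE (4+6=10). 10 + next roll (2) = 12. Cumulative: 36
Frame 4: OPEN (2+0=2). Cumulative: 38
Frame 5: STRIKE. 10 + next two rolls (10+9) = 29. Cumulative: 67
Frame 6: STRIKE. 10 + next two rolls (9+1) = 20. Cumulative: 87
Frame 7: SPARE (9+1=10). 10 + next roll (8) = 18. Cumulative: 105
Frame 8: OPEN (8+0=8). Cumulative: 113
Frame 9: OPEN (2+2=4). Cumulative: 117
Frame 10: OPEN. Sum of all frame-10 rolls (5+1) = 6. Cumulative: 123

Answer: 123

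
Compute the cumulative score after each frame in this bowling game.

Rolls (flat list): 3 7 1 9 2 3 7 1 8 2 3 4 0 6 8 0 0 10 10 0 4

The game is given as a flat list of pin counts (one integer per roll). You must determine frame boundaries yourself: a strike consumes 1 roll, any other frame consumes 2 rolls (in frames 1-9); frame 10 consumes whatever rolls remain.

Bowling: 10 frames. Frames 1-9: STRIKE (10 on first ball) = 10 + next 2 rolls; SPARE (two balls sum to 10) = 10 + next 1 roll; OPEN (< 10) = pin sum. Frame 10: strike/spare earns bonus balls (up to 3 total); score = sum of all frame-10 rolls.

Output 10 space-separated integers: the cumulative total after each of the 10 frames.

Frame 1: SPARE (3+7=10). 10 + next roll (1) = 11. Cumulative: 11
Frame 2: SPARE (1+9=10). 10 + next roll (2) = 12. Cumulative: 23
Frame 3: OPEN (2+3=5). Cumulative: 28
Frame 4: OPEN (7+1=8). Cumulative: 36
Frame 5: SPARE (8+2=10). 10 + next roll (3) = 13. Cumulative: 49
Frame 6: OPEN (3+4=7). Cumulative: 56
Frame 7: OPEN (0+6=6). Cumulative: 62
Frame 8: OPEN (8+0=8). Cumulative: 70
Frame 9: SPARE (0+10=10). 10 + next roll (10) = 20. Cumulative: 90
Frame 10: STRIKE. Sum of all frame-10 rolls (10+0+4) = 14. Cumulative: 104

Answer: 11 23 28 36 49 56 62 70 90 104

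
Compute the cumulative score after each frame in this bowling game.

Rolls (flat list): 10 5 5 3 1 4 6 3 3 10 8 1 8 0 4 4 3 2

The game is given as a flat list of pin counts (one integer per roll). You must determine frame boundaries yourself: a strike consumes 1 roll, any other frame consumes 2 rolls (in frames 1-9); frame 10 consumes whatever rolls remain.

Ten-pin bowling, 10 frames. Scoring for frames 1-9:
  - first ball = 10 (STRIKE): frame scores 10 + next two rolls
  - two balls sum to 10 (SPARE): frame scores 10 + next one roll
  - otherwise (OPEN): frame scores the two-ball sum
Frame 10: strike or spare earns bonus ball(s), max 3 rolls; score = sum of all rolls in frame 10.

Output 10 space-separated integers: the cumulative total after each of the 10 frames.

Frame 1: STRIKE. 10 + next two rolls (5+5) = 20. Cumulative: 20
Frame 2: SPARE (5+5=10). 10 + next roll (3) = 13. Cumulative: 33
Frame 3: OPEN (3+1=4). Cumulative: 37
Frame 4: SPARE (4+6=10). 10 + next roll (3) = 13. Cumulative: 50
Frame 5: OPEN (3+3=6). Cumulative: 56
Frame 6: STRIKE. 10 + next two rolls (8+1) = 19. Cumulative: 75
Frame 7: OPEN (8+1=9). Cumulative: 84
Frame 8: OPEN (8+0=8). Cumulative: 92
Frame 9: OPEN (4+4=8). Cumulative: 100
Frame 10: OPEN. Sum of all frame-10 rolls (3+2) = 5. Cumulative: 105

Answer: 20 33 37 50 56 75 84 92 100 105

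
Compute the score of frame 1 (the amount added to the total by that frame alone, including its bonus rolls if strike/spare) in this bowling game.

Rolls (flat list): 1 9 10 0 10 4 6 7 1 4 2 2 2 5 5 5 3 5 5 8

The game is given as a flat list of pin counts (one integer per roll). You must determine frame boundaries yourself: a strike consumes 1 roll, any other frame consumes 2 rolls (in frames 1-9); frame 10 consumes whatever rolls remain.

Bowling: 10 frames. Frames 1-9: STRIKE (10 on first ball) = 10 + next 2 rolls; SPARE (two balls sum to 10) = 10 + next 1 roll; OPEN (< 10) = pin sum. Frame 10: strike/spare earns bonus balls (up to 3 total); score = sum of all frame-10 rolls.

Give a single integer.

Frame 1: SPARE (1+9=10). 10 + next roll (10) = 20. Cumulative: 20
Frame 2: STRIKE. 10 + next two rolls (0+10) = 20. Cumulative: 40
Frame 3: SPARE (0+10=10). 10 + next roll (4) = 14. Cumulative: 54

Answer: 20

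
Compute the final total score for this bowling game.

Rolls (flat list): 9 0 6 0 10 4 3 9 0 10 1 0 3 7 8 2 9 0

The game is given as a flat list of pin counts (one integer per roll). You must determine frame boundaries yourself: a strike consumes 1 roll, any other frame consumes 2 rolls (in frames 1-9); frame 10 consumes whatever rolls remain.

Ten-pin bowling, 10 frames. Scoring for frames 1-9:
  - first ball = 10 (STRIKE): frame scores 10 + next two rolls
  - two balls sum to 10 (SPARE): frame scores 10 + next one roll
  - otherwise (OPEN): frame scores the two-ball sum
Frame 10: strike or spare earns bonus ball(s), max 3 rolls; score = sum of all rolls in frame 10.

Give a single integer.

Answer: 106

Derivation:
Frame 1: OPEN (9+0=9). Cumulative: 9
Frame 2: OPEN (6+0=6). Cumulative: 15
Frame 3: STRIKE. 10 + next two rolls (4+3) = 17. Cumulative: 32
Frame 4: OPEN (4+3=7). Cumulative: 39
Frame 5: OPEN (9+0=9). Cumulative: 48
Frame 6: STRIKE. 10 + next two rolls (1+0) = 11. Cumulative: 59
Frame 7: OPEN (1+0=1). Cumulative: 60
Frame 8: SPARE (3+7=10). 10 + next roll (8) = 18. Cumulative: 78
Frame 9: SPARE (8+2=10). 10 + next roll (9) = 19. Cumulative: 97
Frame 10: OPEN. Sum of all frame-10 rolls (9+0) = 9. Cumulative: 106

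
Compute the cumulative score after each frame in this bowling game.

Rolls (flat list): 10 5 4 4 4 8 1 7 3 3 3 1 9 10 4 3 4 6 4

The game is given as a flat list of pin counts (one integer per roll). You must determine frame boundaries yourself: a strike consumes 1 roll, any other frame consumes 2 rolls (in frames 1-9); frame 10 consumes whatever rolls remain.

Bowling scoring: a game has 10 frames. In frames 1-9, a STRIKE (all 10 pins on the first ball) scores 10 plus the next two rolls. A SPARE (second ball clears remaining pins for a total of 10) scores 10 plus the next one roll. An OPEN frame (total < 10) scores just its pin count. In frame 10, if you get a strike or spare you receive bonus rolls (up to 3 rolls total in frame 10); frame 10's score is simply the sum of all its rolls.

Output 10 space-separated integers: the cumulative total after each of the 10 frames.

Answer: 19 28 36 45 58 64 84 101 108 122

Derivation:
Frame 1: STRIKE. 10 + next two rolls (5+4) = 19. Cumulative: 19
Frame 2: OPEN (5+4=9). Cumulative: 28
Frame 3: OPEN (4+4=8). Cumulative: 36
Frame 4: OPEN (8+1=9). Cumulative: 45
Frame 5: SPARE (7+3=10). 10 + next roll (3) = 13. Cumulative: 58
Frame 6: OPEN (3+3=6). Cumulative: 64
Frame 7: SPARE (1+9=10). 10 + next roll (10) = 20. Cumulative: 84
Frame 8: STRIKE. 10 + next two rolls (4+3) = 17. Cumulative: 101
Frame 9: OPEN (4+3=7). Cumulative: 108
Frame 10: SPARE. Sum of all frame-10 rolls (4+6+4) = 14. Cumulative: 122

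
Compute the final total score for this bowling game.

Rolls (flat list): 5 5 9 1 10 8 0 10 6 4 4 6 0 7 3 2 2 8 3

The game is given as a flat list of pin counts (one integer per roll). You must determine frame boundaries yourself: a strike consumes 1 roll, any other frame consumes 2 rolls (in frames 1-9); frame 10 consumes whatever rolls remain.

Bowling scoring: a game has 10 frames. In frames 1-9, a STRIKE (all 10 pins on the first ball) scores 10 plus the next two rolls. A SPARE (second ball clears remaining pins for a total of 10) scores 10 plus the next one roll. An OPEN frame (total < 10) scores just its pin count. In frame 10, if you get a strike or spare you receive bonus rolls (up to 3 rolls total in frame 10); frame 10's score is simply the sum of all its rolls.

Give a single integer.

Answer: 134

Derivation:
Frame 1: SPARE (5+5=10). 10 + next roll (9) = 19. Cumulative: 19
Frame 2: SPARE (9+1=10). 10 + next roll (10) = 20. Cumulative: 39
Frame 3: STRIKE. 10 + next two rolls (8+0) = 18. Cumulative: 57
Frame 4: OPEN (8+0=8). Cumulative: 65
Frame 5: STRIKE. 10 + next two rolls (6+4) = 20. Cumulative: 85
Frame 6: SPARE (6+4=10). 10 + next roll (4) = 14. Cumulative: 99
Frame 7: SPARE (4+6=10). 10 + next roll (0) = 10. Cumulative: 109
Frame 8: OPEN (0+7=7). Cumulative: 116
Frame 9: OPEN (3+2=5). Cumulative: 121
Frame 10: SPARE. Sum of all frame-10 rolls (2+8+3) = 13. Cumulative: 134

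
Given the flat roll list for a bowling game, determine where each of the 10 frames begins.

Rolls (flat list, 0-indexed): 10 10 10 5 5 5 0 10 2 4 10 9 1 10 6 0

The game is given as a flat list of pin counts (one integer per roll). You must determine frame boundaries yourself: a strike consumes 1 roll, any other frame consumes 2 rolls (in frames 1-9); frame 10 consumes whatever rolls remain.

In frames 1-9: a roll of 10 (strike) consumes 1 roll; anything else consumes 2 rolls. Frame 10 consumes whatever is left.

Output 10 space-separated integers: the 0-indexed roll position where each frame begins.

Frame 1 starts at roll index 0: roll=10 (strike), consumes 1 roll
Frame 2 starts at roll index 1: roll=10 (strike), consumes 1 roll
Frame 3 starts at roll index 2: roll=10 (strike), consumes 1 roll
Frame 4 starts at roll index 3: rolls=5,5 (sum=10), consumes 2 rolls
Frame 5 starts at roll index 5: rolls=5,0 (sum=5), consumes 2 rolls
Frame 6 starts at roll index 7: roll=10 (strike), consumes 1 roll
Frame 7 starts at roll index 8: rolls=2,4 (sum=6), consumes 2 rolls
Frame 8 starts at roll index 10: roll=10 (strike), consumes 1 roll
Frame 9 starts at roll index 11: rolls=9,1 (sum=10), consumes 2 rolls
Frame 10 starts at roll index 13: 3 remaining rolls

Answer: 0 1 2 3 5 7 8 10 11 13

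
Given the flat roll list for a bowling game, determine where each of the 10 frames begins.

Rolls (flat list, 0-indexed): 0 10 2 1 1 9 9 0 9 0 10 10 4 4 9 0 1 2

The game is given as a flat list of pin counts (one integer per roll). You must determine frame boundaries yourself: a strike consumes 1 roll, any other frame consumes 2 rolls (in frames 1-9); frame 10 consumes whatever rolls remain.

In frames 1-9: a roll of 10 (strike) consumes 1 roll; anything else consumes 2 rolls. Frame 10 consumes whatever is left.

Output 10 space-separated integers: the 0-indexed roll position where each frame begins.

Answer: 0 2 4 6 8 10 11 12 14 16

Derivation:
Frame 1 starts at roll index 0: rolls=0,10 (sum=10), consumes 2 rolls
Frame 2 starts at roll index 2: rolls=2,1 (sum=3), consumes 2 rolls
Frame 3 starts at roll index 4: rolls=1,9 (sum=10), consumes 2 rolls
Frame 4 starts at roll index 6: rolls=9,0 (sum=9), consumes 2 rolls
Frame 5 starts at roll index 8: rolls=9,0 (sum=9), consumes 2 rolls
Frame 6 starts at roll index 10: roll=10 (strike), consumes 1 roll
Frame 7 starts at roll index 11: roll=10 (strike), consumes 1 roll
Frame 8 starts at roll index 12: rolls=4,4 (sum=8), consumes 2 rolls
Frame 9 starts at roll index 14: rolls=9,0 (sum=9), consumes 2 rolls
Frame 10 starts at roll index 16: 2 remaining rolls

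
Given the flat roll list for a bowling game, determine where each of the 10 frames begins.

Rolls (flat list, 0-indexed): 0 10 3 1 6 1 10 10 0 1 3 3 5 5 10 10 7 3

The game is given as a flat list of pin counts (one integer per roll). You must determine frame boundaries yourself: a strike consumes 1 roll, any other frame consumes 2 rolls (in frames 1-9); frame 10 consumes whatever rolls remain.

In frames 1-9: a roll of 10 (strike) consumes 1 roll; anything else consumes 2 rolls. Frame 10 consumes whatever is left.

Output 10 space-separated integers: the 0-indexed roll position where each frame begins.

Answer: 0 2 4 6 7 8 10 12 14 15

Derivation:
Frame 1 starts at roll index 0: rolls=0,10 (sum=10), consumes 2 rolls
Frame 2 starts at roll index 2: rolls=3,1 (sum=4), consumes 2 rolls
Frame 3 starts at roll index 4: rolls=6,1 (sum=7), consumes 2 rolls
Frame 4 starts at roll index 6: roll=10 (strike), consumes 1 roll
Frame 5 starts at roll index 7: roll=10 (strike), consumes 1 roll
Frame 6 starts at roll index 8: rolls=0,1 (sum=1), consumes 2 rolls
Frame 7 starts at roll index 10: rolls=3,3 (sum=6), consumes 2 rolls
Frame 8 starts at roll index 12: rolls=5,5 (sum=10), consumes 2 rolls
Frame 9 starts at roll index 14: roll=10 (strike), consumes 1 roll
Frame 10 starts at roll index 15: 3 remaining rolls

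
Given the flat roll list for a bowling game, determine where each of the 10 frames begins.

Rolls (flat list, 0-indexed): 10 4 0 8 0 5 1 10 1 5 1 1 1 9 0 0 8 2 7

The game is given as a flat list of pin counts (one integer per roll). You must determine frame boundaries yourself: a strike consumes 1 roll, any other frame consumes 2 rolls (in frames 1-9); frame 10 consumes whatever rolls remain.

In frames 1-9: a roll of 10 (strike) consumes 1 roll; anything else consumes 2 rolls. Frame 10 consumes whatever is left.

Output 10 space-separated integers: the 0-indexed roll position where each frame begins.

Frame 1 starts at roll index 0: roll=10 (strike), consumes 1 roll
Frame 2 starts at roll index 1: rolls=4,0 (sum=4), consumes 2 rolls
Frame 3 starts at roll index 3: rolls=8,0 (sum=8), consumes 2 rolls
Frame 4 starts at roll index 5: rolls=5,1 (sum=6), consumes 2 rolls
Frame 5 starts at roll index 7: roll=10 (strike), consumes 1 roll
Frame 6 starts at roll index 8: rolls=1,5 (sum=6), consumes 2 rolls
Frame 7 starts at roll index 10: rolls=1,1 (sum=2), consumes 2 rolls
Frame 8 starts at roll index 12: rolls=1,9 (sum=10), consumes 2 rolls
Frame 9 starts at roll index 14: rolls=0,0 (sum=0), consumes 2 rolls
Frame 10 starts at roll index 16: 3 remaining rolls

Answer: 0 1 3 5 7 8 10 12 14 16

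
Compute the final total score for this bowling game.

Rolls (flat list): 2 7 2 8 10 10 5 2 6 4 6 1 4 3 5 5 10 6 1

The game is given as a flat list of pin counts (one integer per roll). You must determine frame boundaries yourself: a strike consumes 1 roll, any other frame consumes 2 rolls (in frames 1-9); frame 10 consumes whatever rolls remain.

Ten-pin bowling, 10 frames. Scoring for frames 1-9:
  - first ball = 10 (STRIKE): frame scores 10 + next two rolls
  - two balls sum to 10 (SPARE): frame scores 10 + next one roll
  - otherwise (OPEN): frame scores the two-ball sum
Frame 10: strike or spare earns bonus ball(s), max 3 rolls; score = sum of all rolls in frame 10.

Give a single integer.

Answer: 145

Derivation:
Frame 1: OPEN (2+7=9). Cumulative: 9
Frame 2: SPARE (2+8=10). 10 + next roll (10) = 20. Cumulative: 29
Frame 3: STRIKE. 10 + next two rolls (10+5) = 25. Cumulative: 54
Frame 4: STRIKE. 10 + next two rolls (5+2) = 17. Cumulative: 71
Frame 5: OPEN (5+2=7). Cumulative: 78
Frame 6: SPARE (6+4=10). 10 + next roll (6) = 16. Cumulative: 94
Frame 7: OPEN (6+1=7). Cumulative: 101
Frame 8: OPEN (4+3=7). Cumulative: 108
Frame 9: SPARE (5+5=10). 10 + next roll (10) = 20. Cumulative: 128
Frame 10: STRIKE. Sum of all frame-10 rolls (10+6+1) = 17. Cumulative: 145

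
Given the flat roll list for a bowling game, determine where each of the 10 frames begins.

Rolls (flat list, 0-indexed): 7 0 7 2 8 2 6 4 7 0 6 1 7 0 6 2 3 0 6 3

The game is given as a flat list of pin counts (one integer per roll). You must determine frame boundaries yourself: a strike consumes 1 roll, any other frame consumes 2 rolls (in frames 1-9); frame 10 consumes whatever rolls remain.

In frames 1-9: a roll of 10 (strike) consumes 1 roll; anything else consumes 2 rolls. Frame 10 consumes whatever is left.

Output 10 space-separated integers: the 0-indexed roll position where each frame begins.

Frame 1 starts at roll index 0: rolls=7,0 (sum=7), consumes 2 rolls
Frame 2 starts at roll index 2: rolls=7,2 (sum=9), consumes 2 rolls
Frame 3 starts at roll index 4: rolls=8,2 (sum=10), consumes 2 rolls
Frame 4 starts at roll index 6: rolls=6,4 (sum=10), consumes 2 rolls
Frame 5 starts at roll index 8: rolls=7,0 (sum=7), consumes 2 rolls
Frame 6 starts at roll index 10: rolls=6,1 (sum=7), consumes 2 rolls
Frame 7 starts at roll index 12: rolls=7,0 (sum=7), consumes 2 rolls
Frame 8 starts at roll index 14: rolls=6,2 (sum=8), consumes 2 rolls
Frame 9 starts at roll index 16: rolls=3,0 (sum=3), consumes 2 rolls
Frame 10 starts at roll index 18: 2 remaining rolls

Answer: 0 2 4 6 8 10 12 14 16 18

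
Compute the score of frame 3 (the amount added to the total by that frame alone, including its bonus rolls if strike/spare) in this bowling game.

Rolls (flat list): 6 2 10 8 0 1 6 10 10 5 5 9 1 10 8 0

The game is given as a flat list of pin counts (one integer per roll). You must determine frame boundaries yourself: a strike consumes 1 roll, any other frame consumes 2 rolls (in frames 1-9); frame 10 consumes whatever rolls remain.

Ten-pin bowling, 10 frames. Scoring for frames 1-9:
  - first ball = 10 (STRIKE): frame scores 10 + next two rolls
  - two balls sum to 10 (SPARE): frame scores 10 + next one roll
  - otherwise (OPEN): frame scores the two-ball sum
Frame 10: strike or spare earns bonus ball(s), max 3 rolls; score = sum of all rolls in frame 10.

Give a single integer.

Answer: 8

Derivation:
Frame 1: OPEN (6+2=8). Cumulative: 8
Frame 2: STRIKE. 10 + next two rolls (8+0) = 18. Cumulative: 26
Frame 3: OPEN (8+0=8). Cumulative: 34
Frame 4: OPEN (1+6=7). Cumulative: 41
Frame 5: STRIKE. 10 + next two rolls (10+5) = 25. Cumulative: 66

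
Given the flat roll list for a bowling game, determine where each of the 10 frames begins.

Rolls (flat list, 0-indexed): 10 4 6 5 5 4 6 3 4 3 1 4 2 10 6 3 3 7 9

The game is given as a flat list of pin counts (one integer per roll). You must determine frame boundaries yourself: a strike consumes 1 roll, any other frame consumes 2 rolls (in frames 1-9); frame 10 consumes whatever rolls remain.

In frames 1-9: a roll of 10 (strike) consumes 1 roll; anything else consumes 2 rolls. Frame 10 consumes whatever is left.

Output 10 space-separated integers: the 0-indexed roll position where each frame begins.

Frame 1 starts at roll index 0: roll=10 (strike), consumes 1 roll
Frame 2 starts at roll index 1: rolls=4,6 (sum=10), consumes 2 rolls
Frame 3 starts at roll index 3: rolls=5,5 (sum=10), consumes 2 rolls
Frame 4 starts at roll index 5: rolls=4,6 (sum=10), consumes 2 rolls
Frame 5 starts at roll index 7: rolls=3,4 (sum=7), consumes 2 rolls
Frame 6 starts at roll index 9: rolls=3,1 (sum=4), consumes 2 rolls
Frame 7 starts at roll index 11: rolls=4,2 (sum=6), consumes 2 rolls
Frame 8 starts at roll index 13: roll=10 (strike), consumes 1 roll
Frame 9 starts at roll index 14: rolls=6,3 (sum=9), consumes 2 rolls
Frame 10 starts at roll index 16: 3 remaining rolls

Answer: 0 1 3 5 7 9 11 13 14 16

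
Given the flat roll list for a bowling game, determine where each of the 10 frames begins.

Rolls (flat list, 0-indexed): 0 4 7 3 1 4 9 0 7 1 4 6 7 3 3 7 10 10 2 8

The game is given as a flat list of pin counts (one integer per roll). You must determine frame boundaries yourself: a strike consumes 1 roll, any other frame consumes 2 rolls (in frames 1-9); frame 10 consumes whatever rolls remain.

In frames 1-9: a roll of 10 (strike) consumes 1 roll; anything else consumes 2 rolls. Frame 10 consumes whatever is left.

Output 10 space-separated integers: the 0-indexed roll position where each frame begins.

Answer: 0 2 4 6 8 10 12 14 16 17

Derivation:
Frame 1 starts at roll index 0: rolls=0,4 (sum=4), consumes 2 rolls
Frame 2 starts at roll index 2: rolls=7,3 (sum=10), consumes 2 rolls
Frame 3 starts at roll index 4: rolls=1,4 (sum=5), consumes 2 rolls
Frame 4 starts at roll index 6: rolls=9,0 (sum=9), consumes 2 rolls
Frame 5 starts at roll index 8: rolls=7,1 (sum=8), consumes 2 rolls
Frame 6 starts at roll index 10: rolls=4,6 (sum=10), consumes 2 rolls
Frame 7 starts at roll index 12: rolls=7,3 (sum=10), consumes 2 rolls
Frame 8 starts at roll index 14: rolls=3,7 (sum=10), consumes 2 rolls
Frame 9 starts at roll index 16: roll=10 (strike), consumes 1 roll
Frame 10 starts at roll index 17: 3 remaining rolls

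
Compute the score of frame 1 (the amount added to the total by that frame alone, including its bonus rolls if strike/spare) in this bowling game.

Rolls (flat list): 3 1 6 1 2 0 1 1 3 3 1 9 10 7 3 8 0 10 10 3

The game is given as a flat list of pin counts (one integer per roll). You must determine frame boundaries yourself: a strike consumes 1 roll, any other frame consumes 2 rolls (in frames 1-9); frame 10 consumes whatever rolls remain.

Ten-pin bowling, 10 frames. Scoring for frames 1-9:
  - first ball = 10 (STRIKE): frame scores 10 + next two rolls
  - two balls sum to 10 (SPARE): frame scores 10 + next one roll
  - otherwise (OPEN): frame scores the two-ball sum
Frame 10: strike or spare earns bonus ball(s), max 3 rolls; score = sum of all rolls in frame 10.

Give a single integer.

Answer: 4

Derivation:
Frame 1: OPEN (3+1=4). Cumulative: 4
Frame 2: OPEN (6+1=7). Cumulative: 11
Frame 3: OPEN (2+0=2). Cumulative: 13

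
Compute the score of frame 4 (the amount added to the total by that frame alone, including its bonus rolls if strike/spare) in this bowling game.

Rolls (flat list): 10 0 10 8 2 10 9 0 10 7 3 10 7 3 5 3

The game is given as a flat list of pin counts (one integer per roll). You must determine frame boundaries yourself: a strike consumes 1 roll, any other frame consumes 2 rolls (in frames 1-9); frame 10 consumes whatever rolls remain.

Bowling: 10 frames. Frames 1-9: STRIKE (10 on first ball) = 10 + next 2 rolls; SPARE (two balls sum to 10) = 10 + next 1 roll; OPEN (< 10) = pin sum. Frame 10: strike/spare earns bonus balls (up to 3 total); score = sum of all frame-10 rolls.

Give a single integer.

Frame 1: STRIKE. 10 + next two rolls (0+10) = 20. Cumulative: 20
Frame 2: SPARE (0+10=10). 10 + next roll (8) = 18. Cumulative: 38
Frame 3: SPARE (8+2=10). 10 + next roll (10) = 20. Cumulative: 58
Frame 4: STRIKE. 10 + next two rolls (9+0) = 19. Cumulative: 77
Frame 5: OPEN (9+0=9). Cumulative: 86
Frame 6: STRIKE. 10 + next two rolls (7+3) = 20. Cumulative: 106

Answer: 19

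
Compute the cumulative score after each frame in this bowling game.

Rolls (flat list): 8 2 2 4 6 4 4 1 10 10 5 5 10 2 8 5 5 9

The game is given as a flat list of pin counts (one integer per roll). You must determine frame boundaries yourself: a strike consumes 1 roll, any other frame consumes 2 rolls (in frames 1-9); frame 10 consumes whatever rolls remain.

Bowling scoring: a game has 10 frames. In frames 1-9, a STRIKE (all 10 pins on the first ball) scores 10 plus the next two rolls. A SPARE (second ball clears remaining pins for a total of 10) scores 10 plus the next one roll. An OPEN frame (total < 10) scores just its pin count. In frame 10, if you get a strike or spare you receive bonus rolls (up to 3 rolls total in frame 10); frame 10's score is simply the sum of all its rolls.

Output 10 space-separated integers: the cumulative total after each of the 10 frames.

Answer: 12 18 32 37 62 82 102 122 137 156

Derivation:
Frame 1: SPARE (8+2=10). 10 + next roll (2) = 12. Cumulative: 12
Frame 2: OPEN (2+4=6). Cumulative: 18
Frame 3: SPARE (6+4=10). 10 + next roll (4) = 14. Cumulative: 32
Frame 4: OPEN (4+1=5). Cumulative: 37
Frame 5: STRIKE. 10 + next two rolls (10+5) = 25. Cumulative: 62
Frame 6: STRIKE. 10 + next two rolls (5+5) = 20. Cumulative: 82
Frame 7: SPARE (5+5=10). 10 + next roll (10) = 20. Cumulative: 102
Frame 8: STRIKE. 10 + next two rolls (2+8) = 20. Cumulative: 122
Frame 9: SPARE (2+8=10). 10 + next roll (5) = 15. Cumulative: 137
Frame 10: SPARE. Sum of all frame-10 rolls (5+5+9) = 19. Cumulative: 156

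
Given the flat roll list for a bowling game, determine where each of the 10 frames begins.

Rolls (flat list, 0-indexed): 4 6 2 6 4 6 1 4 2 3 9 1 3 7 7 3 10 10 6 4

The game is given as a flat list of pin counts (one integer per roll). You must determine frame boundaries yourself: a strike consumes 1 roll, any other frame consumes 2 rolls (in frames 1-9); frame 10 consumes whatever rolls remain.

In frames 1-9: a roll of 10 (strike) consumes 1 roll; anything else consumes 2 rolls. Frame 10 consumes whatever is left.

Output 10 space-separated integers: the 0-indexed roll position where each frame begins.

Answer: 0 2 4 6 8 10 12 14 16 17

Derivation:
Frame 1 starts at roll index 0: rolls=4,6 (sum=10), consumes 2 rolls
Frame 2 starts at roll index 2: rolls=2,6 (sum=8), consumes 2 rolls
Frame 3 starts at roll index 4: rolls=4,6 (sum=10), consumes 2 rolls
Frame 4 starts at roll index 6: rolls=1,4 (sum=5), consumes 2 rolls
Frame 5 starts at roll index 8: rolls=2,3 (sum=5), consumes 2 rolls
Frame 6 starts at roll index 10: rolls=9,1 (sum=10), consumes 2 rolls
Frame 7 starts at roll index 12: rolls=3,7 (sum=10), consumes 2 rolls
Frame 8 starts at roll index 14: rolls=7,3 (sum=10), consumes 2 rolls
Frame 9 starts at roll index 16: roll=10 (strike), consumes 1 roll
Frame 10 starts at roll index 17: 3 remaining rolls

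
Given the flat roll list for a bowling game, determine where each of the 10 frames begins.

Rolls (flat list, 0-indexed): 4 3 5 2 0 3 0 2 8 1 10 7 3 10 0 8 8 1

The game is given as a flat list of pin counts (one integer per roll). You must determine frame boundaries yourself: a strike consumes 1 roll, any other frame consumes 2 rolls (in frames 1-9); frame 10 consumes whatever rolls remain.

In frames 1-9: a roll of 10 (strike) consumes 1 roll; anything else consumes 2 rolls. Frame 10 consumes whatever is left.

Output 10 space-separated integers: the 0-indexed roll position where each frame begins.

Frame 1 starts at roll index 0: rolls=4,3 (sum=7), consumes 2 rolls
Frame 2 starts at roll index 2: rolls=5,2 (sum=7), consumes 2 rolls
Frame 3 starts at roll index 4: rolls=0,3 (sum=3), consumes 2 rolls
Frame 4 starts at roll index 6: rolls=0,2 (sum=2), consumes 2 rolls
Frame 5 starts at roll index 8: rolls=8,1 (sum=9), consumes 2 rolls
Frame 6 starts at roll index 10: roll=10 (strike), consumes 1 roll
Frame 7 starts at roll index 11: rolls=7,3 (sum=10), consumes 2 rolls
Frame 8 starts at roll index 13: roll=10 (strike), consumes 1 roll
Frame 9 starts at roll index 14: rolls=0,8 (sum=8), consumes 2 rolls
Frame 10 starts at roll index 16: 2 remaining rolls

Answer: 0 2 4 6 8 10 11 13 14 16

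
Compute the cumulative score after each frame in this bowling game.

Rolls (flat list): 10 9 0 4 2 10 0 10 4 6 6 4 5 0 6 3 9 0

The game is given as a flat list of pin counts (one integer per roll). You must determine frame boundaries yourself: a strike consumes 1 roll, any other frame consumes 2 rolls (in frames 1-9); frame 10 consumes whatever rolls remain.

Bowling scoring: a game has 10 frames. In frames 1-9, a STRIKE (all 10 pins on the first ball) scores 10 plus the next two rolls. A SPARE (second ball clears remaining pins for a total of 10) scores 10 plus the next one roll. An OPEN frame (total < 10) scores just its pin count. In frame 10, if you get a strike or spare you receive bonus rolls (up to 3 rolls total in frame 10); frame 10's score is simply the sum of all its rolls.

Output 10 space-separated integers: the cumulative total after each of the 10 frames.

Frame 1: STRIKE. 10 + next two rolls (9+0) = 19. Cumulative: 19
Frame 2: OPEN (9+0=9). Cumulative: 28
Frame 3: OPEN (4+2=6). Cumulative: 34
Frame 4: STRIKE. 10 + next two rolls (0+10) = 20. Cumulative: 54
Frame 5: SPARE (0+10=10). 10 + next roll (4) = 14. Cumulative: 68
Frame 6: SPARE (4+6=10). 10 + next roll (6) = 16. Cumulative: 84
Frame 7: SPARE (6+4=10). 10 + next roll (5) = 15. Cumulative: 99
Frame 8: OPEN (5+0=5). Cumulative: 104
Frame 9: OPEN (6+3=9). Cumulative: 113
Frame 10: OPEN. Sum of all frame-10 rolls (9+0) = 9. Cumulative: 122

Answer: 19 28 34 54 68 84 99 104 113 122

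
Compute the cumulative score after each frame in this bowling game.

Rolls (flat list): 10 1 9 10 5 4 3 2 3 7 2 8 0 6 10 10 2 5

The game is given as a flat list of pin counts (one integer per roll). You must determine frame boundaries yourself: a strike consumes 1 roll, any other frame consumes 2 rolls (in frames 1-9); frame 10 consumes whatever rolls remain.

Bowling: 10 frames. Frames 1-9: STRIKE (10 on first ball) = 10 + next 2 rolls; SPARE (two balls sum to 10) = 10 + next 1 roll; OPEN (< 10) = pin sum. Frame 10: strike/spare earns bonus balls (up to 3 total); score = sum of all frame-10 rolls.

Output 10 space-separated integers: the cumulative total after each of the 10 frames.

Frame 1: STRIKE. 10 + next two rolls (1+9) = 20. Cumulative: 20
Frame 2: SPARE (1+9=10). 10 + next roll (10) = 20. Cumulative: 40
Frame 3: STRIKE. 10 + next two rolls (5+4) = 19. Cumulative: 59
Frame 4: OPEN (5+4=9). Cumulative: 68
Frame 5: OPEN (3+2=5). Cumulative: 73
Frame 6: SPARE (3+7=10). 10 + next roll (2) = 12. Cumulative: 85
Frame 7: SPARE (2+8=10). 10 + next roll (0) = 10. Cumulative: 95
Frame 8: OPEN (0+6=6). Cumulative: 101
Frame 9: STRIKE. 10 + next two rolls (10+2) = 22. Cumulative: 123
Frame 10: STRIKE. Sum of all frame-10 rolls (10+2+5) = 17. Cumulative: 140

Answer: 20 40 59 68 73 85 95 101 123 140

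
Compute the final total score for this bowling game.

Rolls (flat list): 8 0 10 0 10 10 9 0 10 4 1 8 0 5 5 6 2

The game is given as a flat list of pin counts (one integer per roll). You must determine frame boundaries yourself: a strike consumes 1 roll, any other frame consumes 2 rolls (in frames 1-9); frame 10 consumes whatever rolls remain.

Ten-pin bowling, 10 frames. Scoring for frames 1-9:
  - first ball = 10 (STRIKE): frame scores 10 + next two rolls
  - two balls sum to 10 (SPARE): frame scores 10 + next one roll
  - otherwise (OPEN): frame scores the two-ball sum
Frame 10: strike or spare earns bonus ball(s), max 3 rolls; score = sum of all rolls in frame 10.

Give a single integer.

Answer: 128

Derivation:
Frame 1: OPEN (8+0=8). Cumulative: 8
Frame 2: STRIKE. 10 + next two rolls (0+10) = 20. Cumulative: 28
Frame 3: SPARE (0+10=10). 10 + next roll (10) = 20. Cumulative: 48
Frame 4: STRIKE. 10 + next two rolls (9+0) = 19. Cumulative: 67
Frame 5: OPEN (9+0=9). Cumulative: 76
Frame 6: STRIKE. 10 + next two rolls (4+1) = 15. Cumulative: 91
Frame 7: OPEN (4+1=5). Cumulative: 96
Frame 8: OPEN (8+0=8). Cumulative: 104
Frame 9: SPARE (5+5=10). 10 + next roll (6) = 16. Cumulative: 120
Frame 10: OPEN. Sum of all frame-10 rolls (6+2) = 8. Cumulative: 128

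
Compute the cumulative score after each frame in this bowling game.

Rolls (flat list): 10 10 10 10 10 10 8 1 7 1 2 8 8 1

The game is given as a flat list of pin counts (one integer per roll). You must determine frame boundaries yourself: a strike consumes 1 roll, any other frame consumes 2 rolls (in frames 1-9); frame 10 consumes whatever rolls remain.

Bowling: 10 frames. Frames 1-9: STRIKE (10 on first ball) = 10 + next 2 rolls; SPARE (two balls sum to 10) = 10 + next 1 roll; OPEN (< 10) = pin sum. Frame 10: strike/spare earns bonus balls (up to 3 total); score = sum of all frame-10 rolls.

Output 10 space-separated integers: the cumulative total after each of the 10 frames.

Frame 1: STRIKE. 10 + next two rolls (10+10) = 30. Cumulative: 30
Frame 2: STRIKE. 10 + next two rolls (10+10) = 30. Cumulative: 60
Frame 3: STRIKE. 10 + next two rolls (10+10) = 30. Cumulative: 90
Frame 4: STRIKE. 10 + next two rolls (10+10) = 30. Cumulative: 120
Frame 5: STRIKE. 10 + next two rolls (10+8) = 28. Cumulative: 148
Frame 6: STRIKE. 10 + next two rolls (8+1) = 19. Cumulative: 167
Frame 7: OPEN (8+1=9). Cumulative: 176
Frame 8: OPEN (7+1=8). Cumulative: 184
Frame 9: SPARE (2+8=10). 10 + next roll (8) = 18. Cumulative: 202
Frame 10: OPEN. Sum of all frame-10 rolls (8+1) = 9. Cumulative: 211

Answer: 30 60 90 120 148 167 176 184 202 211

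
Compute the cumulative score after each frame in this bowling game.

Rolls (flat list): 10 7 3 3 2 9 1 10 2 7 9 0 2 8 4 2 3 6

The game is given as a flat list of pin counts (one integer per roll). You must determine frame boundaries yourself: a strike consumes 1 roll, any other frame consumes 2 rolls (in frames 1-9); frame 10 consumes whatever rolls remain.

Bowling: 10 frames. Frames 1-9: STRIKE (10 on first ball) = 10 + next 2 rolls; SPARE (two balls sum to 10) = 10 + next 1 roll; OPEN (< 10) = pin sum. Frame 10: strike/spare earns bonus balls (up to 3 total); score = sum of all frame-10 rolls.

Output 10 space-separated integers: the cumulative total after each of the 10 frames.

Frame 1: STRIKE. 10 + next two rolls (7+3) = 20. Cumulative: 20
Frame 2: SPARE (7+3=10). 10 + next roll (3) = 13. Cumulative: 33
Frame 3: OPEN (3+2=5). Cumulative: 38
Frame 4: SPARE (9+1=10). 10 + next roll (10) = 20. Cumulative: 58
Frame 5: STRIKE. 10 + next two rolls (2+7) = 19. Cumulative: 77
Frame 6: OPEN (2+7=9). Cumulative: 86
Frame 7: OPEN (9+0=9). Cumulative: 95
Frame 8: SPARE (2+8=10). 10 + next roll (4) = 14. Cumulative: 109
Frame 9: OPEN (4+2=6). Cumulative: 115
Frame 10: OPEN. Sum of all frame-10 rolls (3+6) = 9. Cumulative: 124

Answer: 20 33 38 58 77 86 95 109 115 124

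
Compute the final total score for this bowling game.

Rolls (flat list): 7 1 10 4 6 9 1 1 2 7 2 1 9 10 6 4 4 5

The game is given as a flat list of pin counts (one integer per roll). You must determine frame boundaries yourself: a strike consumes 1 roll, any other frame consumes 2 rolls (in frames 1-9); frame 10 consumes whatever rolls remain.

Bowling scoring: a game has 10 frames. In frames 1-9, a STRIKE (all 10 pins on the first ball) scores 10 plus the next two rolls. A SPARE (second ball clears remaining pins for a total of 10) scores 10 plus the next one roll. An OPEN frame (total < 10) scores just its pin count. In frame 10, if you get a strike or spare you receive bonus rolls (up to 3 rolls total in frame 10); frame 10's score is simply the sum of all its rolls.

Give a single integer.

Frame 1: OPEN (7+1=8). Cumulative: 8
Frame 2: STRIKE. 10 + next two rolls (4+6) = 20. Cumulative: 28
Frame 3: SPARE (4+6=10). 10 + next roll (9) = 19. Cumulative: 47
Frame 4: SPARE (9+1=10). 10 + next roll (1) = 11. Cumulative: 58
Frame 5: OPEN (1+2=3). Cumulative: 61
Frame 6: OPEN (7+2=9). Cumulative: 70
Frame 7: SPARE (1+9=10). 10 + next roll (10) = 20. Cumulative: 90
Frame 8: STRIKE. 10 + next two rolls (6+4) = 20. Cumulative: 110
Frame 9: SPARE (6+4=10). 10 + next roll (4) = 14. Cumulative: 124
Frame 10: OPEN. Sum of all frame-10 rolls (4+5) = 9. Cumulative: 133

Answer: 133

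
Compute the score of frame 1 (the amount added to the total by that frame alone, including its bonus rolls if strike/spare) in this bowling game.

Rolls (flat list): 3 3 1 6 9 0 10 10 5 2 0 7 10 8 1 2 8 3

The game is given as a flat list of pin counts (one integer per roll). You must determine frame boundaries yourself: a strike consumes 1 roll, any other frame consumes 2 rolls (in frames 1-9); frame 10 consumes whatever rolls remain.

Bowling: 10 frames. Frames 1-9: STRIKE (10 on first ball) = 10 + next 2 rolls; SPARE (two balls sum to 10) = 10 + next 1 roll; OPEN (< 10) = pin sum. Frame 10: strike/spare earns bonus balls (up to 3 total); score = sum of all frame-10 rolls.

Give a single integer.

Frame 1: OPEN (3+3=6). Cumulative: 6
Frame 2: OPEN (1+6=7). Cumulative: 13
Frame 3: OPEN (9+0=9). Cumulative: 22

Answer: 6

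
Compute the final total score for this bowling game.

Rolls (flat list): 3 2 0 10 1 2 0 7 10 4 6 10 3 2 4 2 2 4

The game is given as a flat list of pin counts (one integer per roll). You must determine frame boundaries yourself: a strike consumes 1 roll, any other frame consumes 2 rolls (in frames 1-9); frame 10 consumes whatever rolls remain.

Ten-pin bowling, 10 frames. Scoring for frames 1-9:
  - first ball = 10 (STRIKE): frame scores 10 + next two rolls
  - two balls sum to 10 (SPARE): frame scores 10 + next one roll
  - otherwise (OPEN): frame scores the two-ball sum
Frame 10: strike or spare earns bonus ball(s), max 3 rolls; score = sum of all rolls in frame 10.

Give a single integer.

Frame 1: OPEN (3+2=5). Cumulative: 5
Frame 2: SPARE (0+10=10). 10 + next roll (1) = 11. Cumulative: 16
Frame 3: OPEN (1+2=3). Cumulative: 19
Frame 4: OPEN (0+7=7). Cumulative: 26
Frame 5: STRIKE. 10 + next two rolls (4+6) = 20. Cumulative: 46
Frame 6: SPARE (4+6=10). 10 + next roll (10) = 20. Cumulative: 66
Frame 7: STRIKE. 10 + next two rolls (3+2) = 15. Cumulative: 81
Frame 8: OPEN (3+2=5). Cumulative: 86
Frame 9: OPEN (4+2=6). Cumulative: 92
Frame 10: OPEN. Sum of all frame-10 rolls (2+4) = 6. Cumulative: 98

Answer: 98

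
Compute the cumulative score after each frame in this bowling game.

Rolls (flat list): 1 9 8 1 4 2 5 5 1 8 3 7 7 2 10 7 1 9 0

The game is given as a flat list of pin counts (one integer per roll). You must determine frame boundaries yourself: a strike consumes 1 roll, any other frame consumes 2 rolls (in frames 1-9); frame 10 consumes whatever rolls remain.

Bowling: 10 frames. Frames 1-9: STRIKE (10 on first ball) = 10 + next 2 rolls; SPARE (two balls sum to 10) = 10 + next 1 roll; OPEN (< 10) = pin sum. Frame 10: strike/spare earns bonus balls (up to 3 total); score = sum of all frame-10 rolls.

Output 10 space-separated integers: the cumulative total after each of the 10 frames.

Frame 1: SPARE (1+9=10). 10 + next roll (8) = 18. Cumulative: 18
Frame 2: OPEN (8+1=9). Cumulative: 27
Frame 3: OPEN (4+2=6). Cumulative: 33
Frame 4: SPARE (5+5=10). 10 + next roll (1) = 11. Cumulative: 44
Frame 5: OPEN (1+8=9). Cumulative: 53
Frame 6: SPARE (3+7=10). 10 + next roll (7) = 17. Cumulative: 70
Frame 7: OPEN (7+2=9). Cumulative: 79
Frame 8: STRIKE. 10 + next two rolls (7+1) = 18. Cumulative: 97
Frame 9: OPEN (7+1=8). Cumulative: 105
Frame 10: OPEN. Sum of all frame-10 rolls (9+0) = 9. Cumulative: 114

Answer: 18 27 33 44 53 70 79 97 105 114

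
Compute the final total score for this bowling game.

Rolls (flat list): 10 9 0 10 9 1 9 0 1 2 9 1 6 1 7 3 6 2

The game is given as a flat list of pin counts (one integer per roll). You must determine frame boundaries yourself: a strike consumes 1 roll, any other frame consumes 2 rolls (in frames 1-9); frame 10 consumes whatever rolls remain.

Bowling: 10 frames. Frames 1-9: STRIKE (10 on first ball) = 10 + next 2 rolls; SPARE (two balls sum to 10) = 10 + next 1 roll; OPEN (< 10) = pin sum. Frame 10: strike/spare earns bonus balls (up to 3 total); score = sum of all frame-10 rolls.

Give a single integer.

Frame 1: STRIKE. 10 + next two rolls (9+0) = 19. Cumulative: 19
Frame 2: OPEN (9+0=9). Cumulative: 28
Frame 3: STRIKE. 10 + next two rolls (9+1) = 20. Cumulative: 48
Frame 4: SPARE (9+1=10). 10 + next roll (9) = 19. Cumulative: 67
Frame 5: OPEN (9+0=9). Cumulative: 76
Frame 6: OPEN (1+2=3). Cumulative: 79
Frame 7: SPARE (9+1=10). 10 + next roll (6) = 16. Cumulative: 95
Frame 8: OPEN (6+1=7). Cumulative: 102
Frame 9: SPARE (7+3=10). 10 + next roll (6) = 16. Cumulative: 118
Frame 10: OPEN. Sum of all frame-10 rolls (6+2) = 8. Cumulative: 126

Answer: 126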